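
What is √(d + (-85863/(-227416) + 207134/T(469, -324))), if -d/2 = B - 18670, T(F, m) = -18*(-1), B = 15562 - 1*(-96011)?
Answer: 5*I*√811292366556854/341124 ≈ 417.49*I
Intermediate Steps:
B = 111573 (B = 15562 + 96011 = 111573)
T(F, m) = 18
d = -185806 (d = -2*(111573 - 18670) = -2*92903 = -185806)
√(d + (-85863/(-227416) + 207134/T(469, -324))) = √(-185806 + (-85863/(-227416) + 207134/18)) = √(-185806 + (-85863*(-1/227416) + 207134*(1/18))) = √(-185806 + (85863/227416 + 103567/9)) = √(-185806 + 23553565639/2046744) = √(-356743750025/2046744) = 5*I*√811292366556854/341124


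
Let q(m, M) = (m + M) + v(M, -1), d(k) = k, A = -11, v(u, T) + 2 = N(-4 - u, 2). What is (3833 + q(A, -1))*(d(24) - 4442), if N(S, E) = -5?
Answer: -16850252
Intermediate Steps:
v(u, T) = -7 (v(u, T) = -2 - 5 = -7)
q(m, M) = -7 + M + m (q(m, M) = (m + M) - 7 = (M + m) - 7 = -7 + M + m)
(3833 + q(A, -1))*(d(24) - 4442) = (3833 + (-7 - 1 - 11))*(24 - 4442) = (3833 - 19)*(-4418) = 3814*(-4418) = -16850252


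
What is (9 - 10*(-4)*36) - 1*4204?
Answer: -2755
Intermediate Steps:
(9 - 10*(-4)*36) - 1*4204 = (9 + 40*36) - 4204 = (9 + 1440) - 4204 = 1449 - 4204 = -2755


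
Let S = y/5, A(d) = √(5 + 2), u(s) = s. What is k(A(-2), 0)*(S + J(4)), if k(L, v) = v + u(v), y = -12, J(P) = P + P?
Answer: 0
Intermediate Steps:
J(P) = 2*P
A(d) = √7
S = -12/5 ≈ -2.4000
k(L, v) = 2*v (k(L, v) = v + v = 2*v)
k(A(-2), 0)*(S + J(4)) = (2*0)*(-12/5 + 2*4) = 0*(-12/5 + 8) = 0*(28/5) = 0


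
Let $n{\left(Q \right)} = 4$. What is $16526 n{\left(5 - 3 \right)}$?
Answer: $66104$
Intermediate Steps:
$16526 n{\left(5 - 3 \right)} = 16526 \cdot 4 = 66104$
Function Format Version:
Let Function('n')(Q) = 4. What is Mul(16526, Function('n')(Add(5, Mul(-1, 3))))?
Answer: 66104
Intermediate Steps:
Mul(16526, Function('n')(Add(5, Mul(-1, 3)))) = Mul(16526, 4) = 66104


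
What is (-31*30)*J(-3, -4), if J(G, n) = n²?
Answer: -14880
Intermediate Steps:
(-31*30)*J(-3, -4) = -31*30*(-4)² = -930*16 = -14880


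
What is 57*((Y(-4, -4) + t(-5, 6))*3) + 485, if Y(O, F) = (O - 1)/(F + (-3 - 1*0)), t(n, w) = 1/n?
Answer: 20053/35 ≈ 572.94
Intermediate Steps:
Y(O, F) = (-1 + O)/(-3 + F) (Y(O, F) = (-1 + O)/(F + (-3 + 0)) = (-1 + O)/(F - 3) = (-1 + O)/(-3 + F))
57*((Y(-4, -4) + t(-5, 6))*3) + 485 = 57*(((-1 - 4)/(-3 - 4) + 1/(-5))*3) + 485 = 57*((-5/(-7) - ⅕)*3) + 485 = 57*((-⅐*(-5) - ⅕)*3) + 485 = 57*((5/7 - ⅕)*3) + 485 = 57*((18/35)*3) + 485 = 57*(54/35) + 485 = 3078/35 + 485 = 20053/35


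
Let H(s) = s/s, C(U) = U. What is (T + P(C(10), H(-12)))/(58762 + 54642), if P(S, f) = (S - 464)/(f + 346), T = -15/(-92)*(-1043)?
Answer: -5470583/3620309296 ≈ -0.0015111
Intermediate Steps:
H(s) = 1
T = -15645/92 (T = -15*(-1/92)*(-1043) = (15/92)*(-1043) = -15645/92 ≈ -170.05)
P(S, f) = (-464 + S)/(346 + f)
(T + P(C(10), H(-12)))/(58762 + 54642) = (-15645/92 + (-464 + 10)/(346 + 1))/(58762 + 54642) = (-15645/92 - 454/347)/113404 = (-15645/92 + (1/347)*(-454))*(1/113404) = (-15645/92 - 454/347)*(1/113404) = -5470583/31924*1/113404 = -5470583/3620309296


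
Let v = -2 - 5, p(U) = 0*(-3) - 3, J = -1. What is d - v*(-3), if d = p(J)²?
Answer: -12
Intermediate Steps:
p(U) = -3 (p(U) = 0 - 3 = -3)
v = -7
d = 9 (d = (-3)² = 9)
d - v*(-3) = 9 - 1*(-7)*(-3) = 9 + 7*(-3) = 9 - 21 = -12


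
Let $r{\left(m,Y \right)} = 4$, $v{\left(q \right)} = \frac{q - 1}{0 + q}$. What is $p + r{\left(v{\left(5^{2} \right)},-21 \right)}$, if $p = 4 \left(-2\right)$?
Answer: $-4$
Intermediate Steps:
$v{\left(q \right)} = \frac{-1 + q}{q}$
$p = -8$
$p + r{\left(v{\left(5^{2} \right)},-21 \right)} = -8 + 4 = -4$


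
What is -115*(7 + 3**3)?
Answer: -3910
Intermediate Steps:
-115*(7 + 3**3) = -115*(7 + 27) = -115*34 = -3910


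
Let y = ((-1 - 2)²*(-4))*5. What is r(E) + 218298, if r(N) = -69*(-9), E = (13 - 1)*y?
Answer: 218919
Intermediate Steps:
y = -180 (y = ((-3)²*(-4))*5 = (9*(-4))*5 = -36*5 = -180)
E = -2160 (E = (13 - 1)*(-180) = 12*(-180) = -2160)
r(N) = 621
r(E) + 218298 = 621 + 218298 = 218919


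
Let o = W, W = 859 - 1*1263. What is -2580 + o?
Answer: -2984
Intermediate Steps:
W = -404 (W = 859 - 1263 = -404)
o = -404
-2580 + o = -2580 - 404 = -2984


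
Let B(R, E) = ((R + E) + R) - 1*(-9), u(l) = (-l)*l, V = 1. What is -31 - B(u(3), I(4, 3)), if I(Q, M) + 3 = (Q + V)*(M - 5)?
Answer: -9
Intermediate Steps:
I(Q, M) = -3 + (1 + Q)*(-5 + M) (I(Q, M) = -3 + (Q + 1)*(M - 5) = -3 + (1 + Q)*(-5 + M))
u(l) = -l²
B(R, E) = 9 + E + 2*R (B(R, E) = ((E + R) + R) + 9 = (E + 2*R) + 9 = 9 + E + 2*R)
-31 - B(u(3), I(4, 3)) = -31 - (9 + (-8 + 3 - 5*4 + 3*4) + 2*(-1*3²)) = -31 - (9 + (-8 + 3 - 20 + 12) + 2*(-1*9)) = -31 - (9 - 13 + 2*(-9)) = -31 - (9 - 13 - 18) = -31 - 1*(-22) = -31 + 22 = -9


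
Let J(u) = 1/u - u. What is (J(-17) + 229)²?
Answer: 17480761/289 ≈ 60487.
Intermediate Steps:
J(u) = 1/u - u
(J(-17) + 229)² = ((1/(-17) - 1*(-17)) + 229)² = ((-1/17 + 17) + 229)² = (288/17 + 229)² = (4181/17)² = 17480761/289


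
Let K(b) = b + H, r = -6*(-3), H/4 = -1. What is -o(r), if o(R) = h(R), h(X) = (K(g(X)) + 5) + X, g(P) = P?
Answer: -37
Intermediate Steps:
H = -4 (H = 4*(-1) = -4)
r = 18
K(b) = -4 + b (K(b) = b - 4 = -4 + b)
h(X) = 1 + 2*X (h(X) = ((-4 + X) + 5) + X = (1 + X) + X = 1 + 2*X)
o(R) = 1 + 2*R
-o(r) = -(1 + 2*18) = -(1 + 36) = -1*37 = -37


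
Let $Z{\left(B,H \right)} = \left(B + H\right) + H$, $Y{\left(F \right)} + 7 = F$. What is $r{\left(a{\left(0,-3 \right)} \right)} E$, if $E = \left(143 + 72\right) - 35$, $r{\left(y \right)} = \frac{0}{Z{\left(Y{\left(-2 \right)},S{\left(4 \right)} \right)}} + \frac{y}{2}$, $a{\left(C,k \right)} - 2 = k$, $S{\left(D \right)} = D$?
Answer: $-90$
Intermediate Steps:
$Y{\left(F \right)} = -7 + F$
$Z{\left(B,H \right)} = B + 2 H$
$a{\left(C,k \right)} = 2 + k$
$r{\left(y \right)} = \frac{y}{2}$ ($r{\left(y \right)} = \frac{0}{\left(-7 - 2\right) + 2 \cdot 4} + \frac{y}{2} = \frac{0}{-9 + 8} + y \frac{1}{2} = \frac{0}{-1} + \frac{y}{2} = 0 \left(-1\right) + \frac{y}{2} = 0 + \frac{y}{2} = \frac{y}{2}$)
$E = 180$ ($E = 215 - 35 = 180$)
$r{\left(a{\left(0,-3 \right)} \right)} E = \frac{2 - 3}{2} \cdot 180 = \frac{1}{2} \left(-1\right) 180 = \left(- \frac{1}{2}\right) 180 = -90$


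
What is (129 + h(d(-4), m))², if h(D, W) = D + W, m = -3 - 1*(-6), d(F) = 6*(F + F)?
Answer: 7056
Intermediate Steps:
d(F) = 12*F (d(F) = 6*(2*F) = 12*F)
m = 3 (m = -3 + 6 = 3)
(129 + h(d(-4), m))² = (129 + (12*(-4) + 3))² = (129 + (-48 + 3))² = (129 - 45)² = 84² = 7056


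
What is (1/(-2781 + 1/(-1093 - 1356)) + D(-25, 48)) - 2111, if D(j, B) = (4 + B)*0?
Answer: -14377326819/6810670 ≈ -2111.0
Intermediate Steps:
D(j, B) = 0
(1/(-2781 + 1/(-1093 - 1356)) + D(-25, 48)) - 2111 = (1/(-2781 + 1/(-1093 - 1356)) + 0) - 2111 = (1/(-2781 + 1/(-2449)) + 0) - 2111 = (1/(-2781 - 1/2449) + 0) - 2111 = (1/(-6810670/2449) + 0) - 2111 = (-2449/6810670 + 0) - 2111 = -2449/6810670 - 2111 = -14377326819/6810670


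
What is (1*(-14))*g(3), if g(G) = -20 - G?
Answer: 322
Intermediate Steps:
(1*(-14))*g(3) = (1*(-14))*(-20 - 1*3) = -14*(-20 - 3) = -14*(-23) = 322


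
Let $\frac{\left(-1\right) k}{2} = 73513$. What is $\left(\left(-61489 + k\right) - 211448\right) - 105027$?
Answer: $-524990$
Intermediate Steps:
$k = -147026$ ($k = \left(-2\right) 73513 = -147026$)
$\left(\left(-61489 + k\right) - 211448\right) - 105027 = \left(\left(-61489 - 147026\right) - 211448\right) - 105027 = \left(-208515 - 211448\right) - 105027 = -419963 - 105027 = -524990$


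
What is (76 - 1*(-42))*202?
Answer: 23836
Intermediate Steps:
(76 - 1*(-42))*202 = (76 + 42)*202 = 118*202 = 23836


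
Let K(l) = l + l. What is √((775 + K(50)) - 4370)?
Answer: I*√3495 ≈ 59.119*I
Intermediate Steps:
K(l) = 2*l
√((775 + K(50)) - 4370) = √((775 + 2*50) - 4370) = √((775 + 100) - 4370) = √(875 - 4370) = √(-3495) = I*√3495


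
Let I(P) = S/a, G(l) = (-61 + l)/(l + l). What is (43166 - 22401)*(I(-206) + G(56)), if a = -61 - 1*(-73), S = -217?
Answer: -126479615/336 ≈ -3.7643e+5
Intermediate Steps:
G(l) = (-61 + l)/(2*l) (G(l) = (-61 + l)/((2*l)) = (-61 + l)*(1/(2*l)) = (-61 + l)/(2*l))
a = 12 (a = -61 + 73 = 12)
I(P) = -217/12
(43166 - 22401)*(I(-206) + G(56)) = (43166 - 22401)*(-217/12 + (1/2)*(-61 + 56)/56) = 20765*(-217/12 + (1/2)*(1/56)*(-5)) = 20765*(-217/12 - 5/112) = 20765*(-6091/336) = -126479615/336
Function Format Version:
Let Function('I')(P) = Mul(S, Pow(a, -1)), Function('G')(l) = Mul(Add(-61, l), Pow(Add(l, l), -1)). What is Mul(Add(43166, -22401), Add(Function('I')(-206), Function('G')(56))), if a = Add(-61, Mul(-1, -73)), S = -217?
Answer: Rational(-126479615, 336) ≈ -3.7643e+5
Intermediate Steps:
Function('G')(l) = Mul(Rational(1, 2), Pow(l, -1), Add(-61, l)) (Function('G')(l) = Mul(Add(-61, l), Pow(Mul(2, l), -1)) = Mul(Add(-61, l), Mul(Rational(1, 2), Pow(l, -1))) = Mul(Rational(1, 2), Pow(l, -1), Add(-61, l)))
a = 12 (a = Add(-61, 73) = 12)
Function('I')(P) = Rational(-217, 12) (Function('I')(P) = Mul(-217, Pow(12, -1)) = Mul(-217, Rational(1, 12)) = Rational(-217, 12))
Mul(Add(43166, -22401), Add(Function('I')(-206), Function('G')(56))) = Mul(Add(43166, -22401), Add(Rational(-217, 12), Mul(Rational(1, 2), Pow(56, -1), Add(-61, 56)))) = Mul(20765, Add(Rational(-217, 12), Mul(Rational(1, 2), Rational(1, 56), -5))) = Mul(20765, Add(Rational(-217, 12), Rational(-5, 112))) = Mul(20765, Rational(-6091, 336)) = Rational(-126479615, 336)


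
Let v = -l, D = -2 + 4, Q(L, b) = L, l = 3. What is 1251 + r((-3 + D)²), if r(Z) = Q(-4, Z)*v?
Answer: 1263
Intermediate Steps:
D = 2
v = -3 (v = -1*3 = -3)
r(Z) = 12 (r(Z) = -4*(-3) = 12)
1251 + r((-3 + D)²) = 1251 + 12 = 1263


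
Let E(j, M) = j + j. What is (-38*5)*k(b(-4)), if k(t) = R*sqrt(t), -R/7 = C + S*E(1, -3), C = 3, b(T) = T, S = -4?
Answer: -13300*I ≈ -13300.0*I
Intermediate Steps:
E(j, M) = 2*j
R = 35 (R = -7*(3 - 8) = -7*(-5) = 35)
k(t) = 35*sqrt(t)
(-38*5)*k(b(-4)) = (-38*5)*(35*sqrt(-4)) = -6650*2*I = -13300*I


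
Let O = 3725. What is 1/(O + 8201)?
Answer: 1/11926 ≈ 8.3850e-5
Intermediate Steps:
1/(O + 8201) = 1/(3725 + 8201) = 1/11926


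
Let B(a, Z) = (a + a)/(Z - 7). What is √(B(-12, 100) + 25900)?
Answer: 2*√6222413/31 ≈ 160.93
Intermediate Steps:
B(a, Z) = 2*a/(-7 + Z) (B(a, Z) = (2*a)/(-7 + Z) = 2*a/(-7 + Z))
√(B(-12, 100) + 25900) = √(2*(-12)/(-7 + 100) + 25900) = √(2*(-12)/93 + 25900) = √(2*(-12)*(1/93) + 25900) = √(-8/31 + 25900) = √(802892/31) = 2*√6222413/31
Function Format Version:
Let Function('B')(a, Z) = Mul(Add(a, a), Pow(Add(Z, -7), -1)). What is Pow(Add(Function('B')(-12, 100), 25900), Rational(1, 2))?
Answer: Mul(Rational(2, 31), Pow(6222413, Rational(1, 2))) ≈ 160.93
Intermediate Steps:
Function('B')(a, Z) = Mul(2, a, Pow(Add(-7, Z), -1)) (Function('B')(a, Z) = Mul(Mul(2, a), Pow(Add(-7, Z), -1)) = Mul(2, a, Pow(Add(-7, Z), -1)))
Pow(Add(Function('B')(-12, 100), 25900), Rational(1, 2)) = Pow(Add(Mul(2, -12, Pow(Add(-7, 100), -1)), 25900), Rational(1, 2)) = Pow(Add(Mul(2, -12, Pow(93, -1)), 25900), Rational(1, 2)) = Pow(Add(Mul(2, -12, Rational(1, 93)), 25900), Rational(1, 2)) = Pow(Add(Rational(-8, 31), 25900), Rational(1, 2)) = Pow(Rational(802892, 31), Rational(1, 2)) = Mul(Rational(2, 31), Pow(6222413, Rational(1, 2)))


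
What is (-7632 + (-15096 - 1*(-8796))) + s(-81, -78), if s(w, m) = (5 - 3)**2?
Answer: -13928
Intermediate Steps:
s(w, m) = 4 (s(w, m) = 2**2 = 4)
(-7632 + (-15096 - 1*(-8796))) + s(-81, -78) = (-7632 + (-15096 - 1*(-8796))) + 4 = (-7632 + (-15096 + 8796)) + 4 = (-7632 - 6300) + 4 = -13932 + 4 = -13928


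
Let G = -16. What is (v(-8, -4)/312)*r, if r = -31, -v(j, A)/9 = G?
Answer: -186/13 ≈ -14.308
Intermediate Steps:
v(j, A) = 144 (v(j, A) = -9*(-16) = 144)
(v(-8, -4)/312)*r = (144/312)*(-31) = (144*(1/312))*(-31) = (6/13)*(-31) = -186/13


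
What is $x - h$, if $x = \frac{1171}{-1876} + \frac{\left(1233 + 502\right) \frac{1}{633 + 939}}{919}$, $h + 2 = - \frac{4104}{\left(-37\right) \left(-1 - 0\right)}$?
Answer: $\frac{1407591383411}{12534661902} \approx 112.3$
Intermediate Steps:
$h = - \frac{4178}{37}$ ($h = -2 - \frac{4104}{\left(-37\right) \left(-1 - 0\right)} = -2 - \frac{4104}{\left(-37\right) \left(-1 + 0\right)} = -2 - \frac{4104}{\left(-37\right) \left(-1\right)} = -2 - \frac{4104}{37} = - \frac{4178}{37} \approx -112.92$)
$x = - \frac{211056421}{338774646}$ ($x = 1171 \left(- \frac{1}{1876}\right) + \frac{1735}{1572} \cdot \frac{1}{919} = - \frac{1171}{1876} + 1735 \cdot \frac{1}{1572} \cdot \frac{1}{919} = - \frac{1171}{1876} + \frac{1735}{1572} \cdot \frac{1}{919} = - \frac{1171}{1876} + \frac{1735}{1444668} = - \frac{211056421}{338774646} \approx -0.623$)
$x - h = - \frac{211056421}{338774646} - - \frac{4178}{37} = - \frac{211056421}{338774646} + \frac{4178}{37} = \frac{1407591383411}{12534661902}$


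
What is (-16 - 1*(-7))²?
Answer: 81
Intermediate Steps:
(-16 - 1*(-7))² = (-16 + 7)² = (-9)² = 81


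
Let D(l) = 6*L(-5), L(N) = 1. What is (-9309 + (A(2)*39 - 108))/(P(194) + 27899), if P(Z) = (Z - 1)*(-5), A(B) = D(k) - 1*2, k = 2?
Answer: -3087/8978 ≈ -0.34384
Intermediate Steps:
D(l) = 6 (D(l) = 6*1 = 6)
A(B) = 4 (A(B) = 6 - 1*2 = 6 - 2 = 4)
P(Z) = 5 - 5*Z (P(Z) = (-1 + Z)*(-5) = 5 - 5*Z)
(-9309 + (A(2)*39 - 108))/(P(194) + 27899) = (-9309 + (4*39 - 108))/((5 - 5*194) + 27899) = (-9309 + (156 - 108))/((5 - 970) + 27899) = (-9309 + 48)/(-965 + 27899) = -9261/26934 = -9261*1/26934 = -3087/8978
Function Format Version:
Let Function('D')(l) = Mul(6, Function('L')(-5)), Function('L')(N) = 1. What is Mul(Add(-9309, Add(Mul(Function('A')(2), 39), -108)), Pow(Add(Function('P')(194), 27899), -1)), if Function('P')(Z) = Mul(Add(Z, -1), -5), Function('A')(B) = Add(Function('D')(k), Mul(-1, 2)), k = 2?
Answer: Rational(-3087, 8978) ≈ -0.34384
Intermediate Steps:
Function('D')(l) = 6 (Function('D')(l) = Mul(6, 1) = 6)
Function('A')(B) = 4 (Function('A')(B) = Add(6, Mul(-1, 2)) = Add(6, -2) = 4)
Function('P')(Z) = Add(5, Mul(-5, Z)) (Function('P')(Z) = Mul(Add(-1, Z), -5) = Add(5, Mul(-5, Z)))
Mul(Add(-9309, Add(Mul(Function('A')(2), 39), -108)), Pow(Add(Function('P')(194), 27899), -1)) = Mul(Add(-9309, Add(Mul(4, 39), -108)), Pow(Add(Add(5, Mul(-5, 194)), 27899), -1)) = Mul(Add(-9309, Add(156, -108)), Pow(Add(Add(5, -970), 27899), -1)) = Mul(Add(-9309, 48), Pow(Add(-965, 27899), -1)) = Mul(-9261, Pow(26934, -1)) = Mul(-9261, Rational(1, 26934)) = Rational(-3087, 8978)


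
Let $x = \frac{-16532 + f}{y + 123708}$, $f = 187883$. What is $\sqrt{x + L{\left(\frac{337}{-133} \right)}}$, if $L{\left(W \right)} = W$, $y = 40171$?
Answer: $\frac{2 i \sqrt{176751401287195}}{21795907} \approx 1.2199 i$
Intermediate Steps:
$x = \frac{171351}{163879}$ ($x = \frac{-16532 + 187883}{40171 + 123708} = \frac{171351}{163879} \approx 1.0456$)
$\sqrt{x + L{\left(\frac{337}{-133} \right)}} = \sqrt{\frac{171351}{163879} + \frac{337}{-133}} = \sqrt{\frac{171351}{163879} + 337 \left(- \frac{1}{133}\right)} = \sqrt{\frac{171351}{163879} - \frac{337}{133}} = \sqrt{- \frac{32437540}{21795907}} = \frac{2 i \sqrt{176751401287195}}{21795907}$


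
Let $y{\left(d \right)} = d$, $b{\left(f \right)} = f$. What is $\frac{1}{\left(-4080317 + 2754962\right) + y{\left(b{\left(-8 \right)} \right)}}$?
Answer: $- \frac{1}{1325363} \approx -7.5451 \cdot 10^{-7}$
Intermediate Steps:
$\frac{1}{\left(-4080317 + 2754962\right) + y{\left(b{\left(-8 \right)} \right)}} = \frac{1}{\left(-4080317 + 2754962\right) - 8} = \frac{1}{-1325355 - 8} = \frac{1}{-1325363} = - \frac{1}{1325363}$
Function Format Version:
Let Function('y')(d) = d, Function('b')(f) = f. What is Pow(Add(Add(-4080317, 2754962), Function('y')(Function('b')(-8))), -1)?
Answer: Rational(-1, 1325363) ≈ -7.5451e-7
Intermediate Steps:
Pow(Add(Add(-4080317, 2754962), Function('y')(Function('b')(-8))), -1) = Pow(Add(Add(-4080317, 2754962), -8), -1) = Pow(Add(-1325355, -8), -1) = Pow(-1325363, -1) = Rational(-1, 1325363)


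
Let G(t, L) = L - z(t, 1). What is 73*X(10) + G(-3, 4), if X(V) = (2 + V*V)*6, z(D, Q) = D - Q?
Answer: 44684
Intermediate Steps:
G(t, L) = 1 + L - t (G(t, L) = L - (t - 1*1) = L - (t - 1) = L - (-1 + t) = L + (1 - t) = 1 + L - t)
X(V) = 12 + 6*V² (X(V) = (2 + V²)*6 = 12 + 6*V²)
73*X(10) + G(-3, 4) = 73*(12 + 6*10²) + (1 + 4 - 1*(-3)) = 73*(12 + 6*100) + (1 + 4 + 3) = 73*(12 + 600) + 8 = 73*612 + 8 = 44676 + 8 = 44684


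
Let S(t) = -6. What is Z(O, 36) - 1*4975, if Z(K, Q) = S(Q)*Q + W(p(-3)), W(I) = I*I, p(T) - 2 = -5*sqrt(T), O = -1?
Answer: -5262 - 20*I*sqrt(3) ≈ -5262.0 - 34.641*I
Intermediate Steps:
p(T) = 2 - 5*sqrt(T)
W(I) = I**2
Z(K, Q) = (2 - 5*I*sqrt(3))**2 - 6*Q (Z(K, Q) = -6*Q + (2 - 5*I*sqrt(3))**2 = (2 - 5*I*sqrt(3))**2 - 6*Q)
Z(O, 36) - 1*4975 = ((2 - 5*I*sqrt(3))**2 - 6*36) - 1*4975 = ((2 - 5*I*sqrt(3))**2 - 216) - 4975 = (-216 + (2 - 5*I*sqrt(3))**2) - 4975 = -5191 + (2 - 5*I*sqrt(3))**2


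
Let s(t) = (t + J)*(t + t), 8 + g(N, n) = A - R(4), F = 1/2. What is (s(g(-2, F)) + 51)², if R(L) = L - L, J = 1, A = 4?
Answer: 5625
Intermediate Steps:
R(L) = 0
F = ½ ≈ 0.50000
g(N, n) = -4 (g(N, n) = -8 + (4 - 1*0) = -8 + (4 + 0) = -8 + 4 = -4)
s(t) = 2*t*(1 + t) (s(t) = (t + 1)*(t + t) = (1 + t)*(2*t) = 2*t*(1 + t))
(s(g(-2, F)) + 51)² = (2*(-4)*(1 - 4) + 51)² = (2*(-4)*(-3) + 51)² = (24 + 51)² = 75² = 5625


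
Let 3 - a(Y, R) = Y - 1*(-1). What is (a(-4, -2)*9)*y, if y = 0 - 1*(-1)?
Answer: 54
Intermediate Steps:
y = 1 (y = 0 + 1 = 1)
a(Y, R) = 2 - Y (a(Y, R) = 3 - (Y - 1*(-1)) = 3 - (Y + 1) = 3 - (1 + Y) = 3 + (-1 - Y) = 2 - Y)
(a(-4, -2)*9)*y = ((2 - 1*(-4))*9)*1 = ((2 + 4)*9)*1 = (6*9)*1 = 54*1 = 54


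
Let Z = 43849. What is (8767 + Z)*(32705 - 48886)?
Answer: -851379496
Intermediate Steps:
(8767 + Z)*(32705 - 48886) = (8767 + 43849)*(32705 - 48886) = 52616*(-16181) = -851379496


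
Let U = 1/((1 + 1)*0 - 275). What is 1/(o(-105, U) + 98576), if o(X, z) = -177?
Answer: 1/98399 ≈ 1.0163e-5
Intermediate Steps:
U = -1/275 (U = 1/(2*0 - 275) = 1/(0 - 275) = 1/(-275) = -1/275 ≈ -0.0036364)
1/(o(-105, U) + 98576) = 1/(-177 + 98576) = 1/98399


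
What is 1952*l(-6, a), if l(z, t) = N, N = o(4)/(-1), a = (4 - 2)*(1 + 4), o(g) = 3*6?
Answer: -35136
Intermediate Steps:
o(g) = 18
a = 10 (a = 2*5 = 10)
N = -18 (N = 18/(-1) = 18*(-1) = -18)
l(z, t) = -18
1952*l(-6, a) = 1952*(-18) = -35136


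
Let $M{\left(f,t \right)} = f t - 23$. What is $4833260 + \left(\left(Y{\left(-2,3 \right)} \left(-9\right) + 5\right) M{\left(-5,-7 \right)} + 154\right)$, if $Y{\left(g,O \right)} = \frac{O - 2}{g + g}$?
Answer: $4833501$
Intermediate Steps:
$Y{\left(g,O \right)} = \frac{-2 + O}{2 g}$
$M{\left(f,t \right)} = -23 + f t$
$4833260 + \left(\left(Y{\left(-2,3 \right)} \left(-9\right) + 5\right) M{\left(-5,-7 \right)} + 154\right) = 4833260 + \left(\left(\frac{-2 + 3}{2 \left(-2\right)} \left(-9\right) + 5\right) \left(-23 - -35\right) + 154\right) = 4833260 + \left(\left(\frac{1}{2} \left(- \frac{1}{2}\right) 1 \left(-9\right) + 5\right) \left(-23 + 35\right) + 154\right) = 4833260 + \left(\left(\left(- \frac{1}{4}\right) \left(-9\right) + 5\right) 12 + 154\right) = 4833260 + \left(\left(\frac{9}{4} + 5\right) 12 + 154\right) = 4833260 + \left(\frac{29}{4} \cdot 12 + 154\right) = 4833260 + \left(87 + 154\right) = 4833260 + 241 = 4833501$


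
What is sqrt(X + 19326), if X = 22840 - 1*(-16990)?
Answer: 2*sqrt(14789) ≈ 243.22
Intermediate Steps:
X = 39830 (X = 22840 + 16990 = 39830)
sqrt(X + 19326) = sqrt(39830 + 19326) = sqrt(59156) = 2*sqrt(14789)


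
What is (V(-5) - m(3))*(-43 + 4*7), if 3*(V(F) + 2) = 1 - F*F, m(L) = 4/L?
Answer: 170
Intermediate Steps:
V(F) = -5/3 - F**2/3 (V(F) = -2 + (1 - F*F)/3 = -2 + (1 - F**2)/3 = -2 + (1/3 - F**2/3) = -5/3 - F**2/3)
(V(-5) - m(3))*(-43 + 4*7) = ((-5/3 - 1/3*(-5)**2) - 4/3)*(-43 + 4*7) = ((-5/3 - 1/3*25) - 4/3)*(-43 + 28) = ((-5/3 - 25/3) - 1*4/3)*(-15) = (-10 - 4/3)*(-15) = -34/3*(-15) = 170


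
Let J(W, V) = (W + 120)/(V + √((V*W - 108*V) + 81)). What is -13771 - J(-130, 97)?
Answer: (-13771*√23005 + 1335777*I)/(√23005 - 97*I) ≈ -13771.0 - 0.046791*I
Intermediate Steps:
J(W, V) = (120 + W)/(V + √(81 - 108*V + V*W)) (J(W, V) = (120 + W)/(V + √((-108*V + V*W) + 81)) = (120 + W)/(V + √(81 - 108*V + V*W)))
-13771 - J(-130, 97) = -13771 - (120 - 130)/(97 + √(81 - 108*97 + 97*(-130))) = -13771 - (-10)/(97 + √(81 - 10476 - 12610)) = -13771 - (-10)/(97 + √(-23005)) = -13771 - (-10)/(97 + I*√23005) = -13771 + 10/(97 + I*√23005)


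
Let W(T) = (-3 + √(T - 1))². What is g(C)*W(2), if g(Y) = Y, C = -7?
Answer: -28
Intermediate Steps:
W(T) = (-3 + √(-1 + T))²
g(C)*W(2) = -7*(-3 + √(-1 + 2))² = -7*(-3 + √1)² = -7*(-3 + 1)² = -7*(-2)² = -7*4 = -28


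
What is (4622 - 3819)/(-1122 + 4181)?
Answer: 803/3059 ≈ 0.26250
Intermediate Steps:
(4622 - 3819)/(-1122 + 4181) = 803/3059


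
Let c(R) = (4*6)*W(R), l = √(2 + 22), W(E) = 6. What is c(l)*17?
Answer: 2448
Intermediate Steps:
l = 2*√6 (l = √24 = 2*√6 ≈ 4.8990)
c(R) = 144 (c(R) = (4*6)*6 = 24*6 = 144)
c(l)*17 = 144*17 = 2448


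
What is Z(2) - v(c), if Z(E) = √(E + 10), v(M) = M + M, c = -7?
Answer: 14 + 2*√3 ≈ 17.464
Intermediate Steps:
v(M) = 2*M
Z(E) = √(10 + E)
Z(2) - v(c) = √(10 + 2) - 2*(-7) = √12 - 1*(-14) = 2*√3 + 14 = 14 + 2*√3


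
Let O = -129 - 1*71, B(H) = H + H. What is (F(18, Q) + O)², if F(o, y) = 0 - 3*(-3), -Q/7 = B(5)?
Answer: 36481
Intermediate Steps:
B(H) = 2*H
Q = -70 (Q = -14*5 = -7*10 = -70)
O = -200 (O = -129 - 71 = -200)
F(o, y) = 9 (F(o, y) = 0 + 9 = 9)
(F(18, Q) + O)² = (9 - 200)² = (-191)² = 36481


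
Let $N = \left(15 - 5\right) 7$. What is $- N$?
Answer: $-70$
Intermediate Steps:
$N = 70$ ($N = 10 \cdot 7 = 70$)
$- N = \left(-1\right) 70 = -70$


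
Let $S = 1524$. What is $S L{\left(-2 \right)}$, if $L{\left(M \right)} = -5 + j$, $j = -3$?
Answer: $-12192$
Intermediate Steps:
$L{\left(M \right)} = -8$ ($L{\left(M \right)} = -5 - 3 = -8$)
$S L{\left(-2 \right)} = 1524 \left(-8\right) = -12192$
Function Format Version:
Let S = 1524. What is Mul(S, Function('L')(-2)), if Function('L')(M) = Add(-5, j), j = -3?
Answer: -12192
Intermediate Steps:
Function('L')(M) = -8 (Function('L')(M) = Add(-5, -3) = -8)
Mul(S, Function('L')(-2)) = Mul(1524, -8) = -12192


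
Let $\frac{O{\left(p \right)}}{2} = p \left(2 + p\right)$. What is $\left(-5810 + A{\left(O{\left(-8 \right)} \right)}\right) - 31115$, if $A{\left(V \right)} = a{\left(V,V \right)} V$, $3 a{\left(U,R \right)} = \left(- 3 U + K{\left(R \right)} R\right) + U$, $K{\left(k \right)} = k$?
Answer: $251843$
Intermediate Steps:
$O{\left(p \right)} = 2 p \left(2 + p\right)$
$a{\left(U,R \right)} = - \frac{2 U}{3} + \frac{R^{2}}{3}$ ($a{\left(U,R \right)} = \frac{\left(- 3 U + R R\right) + U}{3} = \frac{\left(- 3 U + R^{2}\right) + U}{3} = \frac{\left(R^{2} - 3 U\right) + U}{3} = \frac{R^{2} - 2 U}{3} = - \frac{2 U}{3} + \frac{R^{2}}{3}$)
$A{\left(V \right)} = V \left(- \frac{2 V}{3} + \frac{V^{2}}{3}\right)$ ($A{\left(V \right)} = \left(- \frac{2 V}{3} + \frac{V^{2}}{3}\right) V = V \left(- \frac{2 V}{3} + \frac{V^{2}}{3}\right)$)
$\left(-5810 + A{\left(O{\left(-8 \right)} \right)}\right) - 31115 = \left(-5810 + \frac{\left(2 \left(-8\right) \left(2 - 8\right)\right)^{2} \left(-2 + 2 \left(-8\right) \left(2 - 8\right)\right)}{3}\right) - 31115 = \left(-5810 + \frac{\left(2 \left(-8\right) \left(-6\right)\right)^{2} \left(-2 + 2 \left(-8\right) \left(-6\right)\right)}{3}\right) - 31115 = \left(-5810 + \frac{96^{2} \left(-2 + 96\right)}{3}\right) - 31115 = \left(-5810 + \frac{1}{3} \cdot 9216 \cdot 94\right) - 31115 = \left(-5810 + 288768\right) - 31115 = 282958 - 31115 = 251843$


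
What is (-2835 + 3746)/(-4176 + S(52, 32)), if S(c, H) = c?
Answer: -911/4124 ≈ -0.22090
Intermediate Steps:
(-2835 + 3746)/(-4176 + S(52, 32)) = (-2835 + 3746)/(-4176 + 52) = 911/(-4124) = 911*(-1/4124) = -911/4124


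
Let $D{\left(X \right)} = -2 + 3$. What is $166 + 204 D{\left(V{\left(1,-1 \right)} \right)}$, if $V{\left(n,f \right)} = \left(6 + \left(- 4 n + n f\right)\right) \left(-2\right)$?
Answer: $370$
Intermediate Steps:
$V{\left(n,f \right)} = -12 + 8 n - 2 f n$ ($V{\left(n,f \right)} = \left(6 + \left(- 4 n + f n\right)\right) \left(-2\right) = \left(6 - 4 n + f n\right) \left(-2\right) = -12 + 8 n - 2 f n$)
$D{\left(X \right)} = 1$
$166 + 204 D{\left(V{\left(1,-1 \right)} \right)} = 166 + 204 \cdot 1 = 166 + 204 = 370$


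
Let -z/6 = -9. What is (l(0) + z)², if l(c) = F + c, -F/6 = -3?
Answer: 5184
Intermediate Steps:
F = 18 (F = -6*(-3) = 18)
l(c) = 18 + c
z = 54 (z = -6*(-9) = 54)
(l(0) + z)² = ((18 + 0) + 54)² = (18 + 54)² = 72² = 5184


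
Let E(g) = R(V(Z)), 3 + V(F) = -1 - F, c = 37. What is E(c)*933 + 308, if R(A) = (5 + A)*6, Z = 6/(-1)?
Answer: 39494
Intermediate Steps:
Z = -6 (Z = 6*(-1) = -6)
V(F) = -4 - F (V(F) = -3 + (-1 - F) = -4 - F)
R(A) = 30 + 6*A
E(g) = 42 (E(g) = 30 + 6*(-4 - 1*(-6)) = 30 + 6*(-4 + 6) = 30 + 6*2 = 30 + 12 = 42)
E(c)*933 + 308 = 42*933 + 308 = 39186 + 308 = 39494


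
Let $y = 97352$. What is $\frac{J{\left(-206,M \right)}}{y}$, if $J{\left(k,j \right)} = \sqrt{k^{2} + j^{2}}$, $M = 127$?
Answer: $\frac{\sqrt{58565}}{97352} \approx 0.0024858$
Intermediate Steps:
$J{\left(k,j \right)} = \sqrt{j^{2} + k^{2}}$
$\frac{J{\left(-206,M \right)}}{y} = \frac{\sqrt{127^{2} + \left(-206\right)^{2}}}{97352} = \sqrt{16129 + 42436} \cdot \frac{1}{97352} = \sqrt{58565} \cdot \frac{1}{97352} = \frac{\sqrt{58565}}{97352}$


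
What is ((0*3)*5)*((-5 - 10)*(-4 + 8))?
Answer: 0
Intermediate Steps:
((0*3)*5)*((-5 - 10)*(-4 + 8)) = (0*5)*(-15*4) = 0*(-60) = 0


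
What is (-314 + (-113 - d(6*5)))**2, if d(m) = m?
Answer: 208849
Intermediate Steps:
(-314 + (-113 - d(6*5)))**2 = (-314 + (-113 - 6*5))**2 = (-314 + (-113 - 1*30))**2 = (-314 + (-113 - 30))**2 = (-314 - 143)**2 = (-457)**2 = 208849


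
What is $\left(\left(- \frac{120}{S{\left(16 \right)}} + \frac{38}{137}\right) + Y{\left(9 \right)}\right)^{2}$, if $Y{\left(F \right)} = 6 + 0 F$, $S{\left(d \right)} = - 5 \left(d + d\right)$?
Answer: $\frac{14830201}{300304} \approx 49.384$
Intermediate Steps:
$S{\left(d \right)} = - 10 d$ ($S{\left(d \right)} = - 5 \cdot 2 d = - 10 d$)
$Y{\left(F \right)} = 6$ ($Y{\left(F \right)} = 6 + 0 = 6$)
$\left(\left(- \frac{120}{S{\left(16 \right)}} + \frac{38}{137}\right) + Y{\left(9 \right)}\right)^{2} = \left(\left(- \frac{120}{\left(-10\right) 16} + \frac{38}{137}\right) + 6\right)^{2} = \left(\left(- \frac{120}{-160} + 38 \cdot \frac{1}{137}\right) + 6\right)^{2} = \left(\left(\left(-120\right) \left(- \frac{1}{160}\right) + \frac{38}{137}\right) + 6\right)^{2} = \left(\left(\frac{3}{4} + \frac{38}{137}\right) + 6\right)^{2} = \left(\frac{563}{548} + 6\right)^{2} = \left(\frac{3851}{548}\right)^{2} = \frac{14830201}{300304}$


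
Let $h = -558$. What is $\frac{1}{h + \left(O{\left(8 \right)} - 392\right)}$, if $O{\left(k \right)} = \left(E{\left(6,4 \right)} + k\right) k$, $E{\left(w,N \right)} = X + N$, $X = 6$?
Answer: $- \frac{1}{806} \approx -0.0012407$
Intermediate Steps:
$E{\left(w,N \right)} = 6 + N$
$O{\left(k \right)} = k \left(10 + k\right)$ ($O{\left(k \right)} = \left(\left(6 + 4\right) + k\right) k = \left(10 + k\right) k = k \left(10 + k\right)$)
$\frac{1}{h + \left(O{\left(8 \right)} - 392\right)} = \frac{1}{-558 + \left(8 \left(10 + 8\right) - 392\right)} = \frac{1}{-558 + \left(8 \cdot 18 - 392\right)} = \frac{1}{-558 + \left(144 - 392\right)} = \frac{1}{-558 - 248} = \frac{1}{-806} = - \frac{1}{806}$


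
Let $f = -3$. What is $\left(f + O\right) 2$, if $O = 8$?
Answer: $10$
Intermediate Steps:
$\left(f + O\right) 2 = \left(-3 + 8\right) 2 = 5 \cdot 2 = 10$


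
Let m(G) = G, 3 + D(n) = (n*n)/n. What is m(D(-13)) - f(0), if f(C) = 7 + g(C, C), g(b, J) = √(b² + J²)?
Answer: -23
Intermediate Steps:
D(n) = -3 + n (D(n) = -3 + (n*n)/n = -3 + n²/n = -3 + n)
g(b, J) = √(J² + b²)
f(C) = 7 + √2*√(C²) (f(C) = 7 + √(C² + C²) = 7 + √(2*C²) = 7 + √2*√(C²))
m(D(-13)) - f(0) = (-3 - 13) - (7 + √2*√(0²)) = -16 - (7 + √2*√0) = -16 - (7 + √2*0) = -16 - (7 + 0) = -16 - 1*7 = -16 - 7 = -23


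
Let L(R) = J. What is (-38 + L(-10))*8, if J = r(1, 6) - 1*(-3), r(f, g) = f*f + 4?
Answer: -240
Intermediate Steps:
r(f, g) = 4 + f² (r(f, g) = f² + 4 = 4 + f²)
J = 8 (J = (4 + 1²) - 1*(-3) = (4 + 1) + 3 = 5 + 3 = 8)
L(R) = 8
(-38 + L(-10))*8 = (-38 + 8)*8 = -30*8 = -240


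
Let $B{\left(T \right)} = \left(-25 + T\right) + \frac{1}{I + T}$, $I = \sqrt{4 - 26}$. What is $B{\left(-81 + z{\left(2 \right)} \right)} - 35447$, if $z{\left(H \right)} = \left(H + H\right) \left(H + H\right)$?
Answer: $- \frac{150925704}{4247} - \frac{i \sqrt{22}}{4247} \approx -35537.0 - 0.0011044 i$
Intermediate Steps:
$I = i \sqrt{22}$ ($I = \sqrt{-22} = i \sqrt{22} \approx 4.6904 i$)
$z{\left(H \right)} = 4 H^{2}$ ($z{\left(H \right)} = 2 H 2 H = 4 H^{2}$)
$B{\left(T \right)} = -25 + T + \frac{1}{T + i \sqrt{22}}$ ($B{\left(T \right)} = \left(-25 + T\right) + \frac{1}{i \sqrt{22} + T} = \left(-25 + T\right) + \frac{1}{T + i \sqrt{22}} = -25 + T + \frac{1}{T + i \sqrt{22}}$)
$B{\left(-81 + z{\left(2 \right)} \right)} - 35447 = \frac{1 + \left(-81 + 4 \cdot 2^{2}\right)^{2} - 25 \left(-81 + 4 \cdot 2^{2}\right) - 25 i \sqrt{22} + i \left(-81 + 4 \cdot 2^{2}\right) \sqrt{22}}{\left(-81 + 4 \cdot 2^{2}\right) + i \sqrt{22}} - 35447 = \frac{1 + \left(-81 + 4 \cdot 4\right)^{2} - 25 \left(-81 + 4 \cdot 4\right) - 25 i \sqrt{22} + i \left(-81 + 4 \cdot 4\right) \sqrt{22}}{\left(-81 + 4 \cdot 4\right) + i \sqrt{22}} - 35447 = \frac{1 + \left(-81 + 16\right)^{2} - 25 \left(-81 + 16\right) - 25 i \sqrt{22} + i \left(-81 + 16\right) \sqrt{22}}{\left(-81 + 16\right) + i \sqrt{22}} - 35447 = \frac{1 + \left(-65\right)^{2} - -1625 - 25 i \sqrt{22} + i \left(-65\right) \sqrt{22}}{-65 + i \sqrt{22}} - 35447 = \frac{1 + 4225 + 1625 - 25 i \sqrt{22} - 65 i \sqrt{22}}{-65 + i \sqrt{22}} - 35447 = \frac{5851 - 90 i \sqrt{22}}{-65 + i \sqrt{22}} - 35447 = -35447 + \frac{5851 - 90 i \sqrt{22}}{-65 + i \sqrt{22}}$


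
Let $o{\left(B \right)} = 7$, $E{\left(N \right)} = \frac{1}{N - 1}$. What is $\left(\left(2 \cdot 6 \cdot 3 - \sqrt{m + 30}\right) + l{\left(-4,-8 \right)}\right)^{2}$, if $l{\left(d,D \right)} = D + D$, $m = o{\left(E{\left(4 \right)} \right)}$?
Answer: $\left(20 - \sqrt{37}\right)^{2} \approx 193.69$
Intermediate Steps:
$E{\left(N \right)} = \frac{1}{-1 + N}$
$m = 7$
$l{\left(d,D \right)} = 2 D$
$\left(\left(2 \cdot 6 \cdot 3 - \sqrt{m + 30}\right) + l{\left(-4,-8 \right)}\right)^{2} = \left(\left(2 \cdot 6 \cdot 3 - \sqrt{7 + 30}\right) + 2 \left(-8\right)\right)^{2} = \left(\left(12 \cdot 3 - \sqrt{37}\right) - 16\right)^{2} = \left(\left(36 - \sqrt{37}\right) - 16\right)^{2} = \left(20 - \sqrt{37}\right)^{2}$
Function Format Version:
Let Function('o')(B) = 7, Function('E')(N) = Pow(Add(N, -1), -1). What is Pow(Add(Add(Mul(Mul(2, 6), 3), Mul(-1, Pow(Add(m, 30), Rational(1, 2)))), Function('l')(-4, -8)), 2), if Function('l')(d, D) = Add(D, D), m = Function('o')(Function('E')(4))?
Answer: Pow(Add(20, Mul(-1, Pow(37, Rational(1, 2)))), 2) ≈ 193.69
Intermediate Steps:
Function('E')(N) = Pow(Add(-1, N), -1)
m = 7
Function('l')(d, D) = Mul(2, D)
Pow(Add(Add(Mul(Mul(2, 6), 3), Mul(-1, Pow(Add(m, 30), Rational(1, 2)))), Function('l')(-4, -8)), 2) = Pow(Add(Add(Mul(Mul(2, 6), 3), Mul(-1, Pow(Add(7, 30), Rational(1, 2)))), Mul(2, -8)), 2) = Pow(Add(Add(Mul(12, 3), Mul(-1, Pow(37, Rational(1, 2)))), -16), 2) = Pow(Add(Add(36, Mul(-1, Pow(37, Rational(1, 2)))), -16), 2) = Pow(Add(20, Mul(-1, Pow(37, Rational(1, 2)))), 2)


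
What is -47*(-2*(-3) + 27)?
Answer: -1551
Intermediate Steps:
-47*(-2*(-3) + 27) = -47*(6 + 27) = -47*33 = -1551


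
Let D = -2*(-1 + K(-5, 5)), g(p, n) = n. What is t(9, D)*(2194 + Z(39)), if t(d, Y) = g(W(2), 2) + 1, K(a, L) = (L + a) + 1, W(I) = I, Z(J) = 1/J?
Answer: 85567/13 ≈ 6582.1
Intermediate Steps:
K(a, L) = 1 + L + a
D = 0 (D = -2*(-1 + (1 + 5 - 5)) = -2*(-1 + 1) = -2*0 = 0)
t(d, Y) = 3 (t(d, Y) = 2 + 1 = 3)
t(9, D)*(2194 + Z(39)) = 3*(2194 + 1/39) = 3*(85567/39) = 85567/13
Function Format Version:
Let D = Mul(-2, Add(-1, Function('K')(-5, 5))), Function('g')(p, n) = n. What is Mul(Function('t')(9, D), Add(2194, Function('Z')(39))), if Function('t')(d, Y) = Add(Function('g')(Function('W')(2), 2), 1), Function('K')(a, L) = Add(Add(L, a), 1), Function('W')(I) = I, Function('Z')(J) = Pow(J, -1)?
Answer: Rational(85567, 13) ≈ 6582.1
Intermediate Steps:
Function('K')(a, L) = Add(1, L, a)
D = 0 (D = Mul(-2, Add(-1, Add(1, 5, -5))) = Mul(-2, Add(-1, 1)) = Mul(-2, 0) = 0)
Function('t')(d, Y) = 3 (Function('t')(d, Y) = Add(2, 1) = 3)
Mul(Function('t')(9, D), Add(2194, Function('Z')(39))) = Mul(3, Add(2194, Pow(39, -1))) = Mul(3, Add(2194, Rational(1, 39))) = Mul(3, Rational(85567, 39)) = Rational(85567, 13)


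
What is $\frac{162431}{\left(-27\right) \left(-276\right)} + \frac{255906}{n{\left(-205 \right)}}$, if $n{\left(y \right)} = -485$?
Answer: $- \frac{1828232477}{3614220} \approx -505.84$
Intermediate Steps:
$\frac{162431}{\left(-27\right) \left(-276\right)} + \frac{255906}{n{\left(-205 \right)}} = \frac{162431}{\left(-27\right) \left(-276\right)} + \frac{255906}{-485} = \frac{162431}{7452} + 255906 \left(- \frac{1}{485}\right) = 162431 \cdot \frac{1}{7452} - \frac{255906}{485} = \frac{162431}{7452} - \frac{255906}{485} = - \frac{1828232477}{3614220}$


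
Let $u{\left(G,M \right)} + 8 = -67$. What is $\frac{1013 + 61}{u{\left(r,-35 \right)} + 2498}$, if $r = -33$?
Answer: $\frac{1074}{2423} \approx 0.44325$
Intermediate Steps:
$u{\left(G,M \right)} = -75$ ($u{\left(G,M \right)} = -8 - 67 = -75$)
$\frac{1013 + 61}{u{\left(r,-35 \right)} + 2498} = \frac{1013 + 61}{-75 + 2498} = \frac{1074}{2423}$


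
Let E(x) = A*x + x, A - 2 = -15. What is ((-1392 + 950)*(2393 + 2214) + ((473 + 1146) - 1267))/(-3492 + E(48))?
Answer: 1017971/2034 ≈ 500.48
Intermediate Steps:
A = -13 (A = 2 - 15 = -13)
E(x) = -12*x (E(x) = -13*x + x = -12*x)
((-1392 + 950)*(2393 + 2214) + ((473 + 1146) - 1267))/(-3492 + E(48)) = ((-1392 + 950)*(2393 + 2214) + ((473 + 1146) - 1267))/(-3492 - 12*48) = (-442*4607 + (1619 - 1267))/(-3492 - 576) = (-2036294 + 352)/(-4068) = -2035942*(-1/4068) = 1017971/2034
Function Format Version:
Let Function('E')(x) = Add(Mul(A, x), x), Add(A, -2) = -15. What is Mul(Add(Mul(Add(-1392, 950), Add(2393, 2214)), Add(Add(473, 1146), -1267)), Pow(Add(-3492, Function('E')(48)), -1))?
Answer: Rational(1017971, 2034) ≈ 500.48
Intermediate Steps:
A = -13 (A = Add(2, -15) = -13)
Function('E')(x) = Mul(-12, x) (Function('E')(x) = Add(Mul(-13, x), x) = Mul(-12, x))
Mul(Add(Mul(Add(-1392, 950), Add(2393, 2214)), Add(Add(473, 1146), -1267)), Pow(Add(-3492, Function('E')(48)), -1)) = Mul(Add(Mul(Add(-1392, 950), Add(2393, 2214)), Add(Add(473, 1146), -1267)), Pow(Add(-3492, Mul(-12, 48)), -1)) = Mul(Add(Mul(-442, 4607), Add(1619, -1267)), Pow(Add(-3492, -576), -1)) = Mul(Add(-2036294, 352), Pow(-4068, -1)) = Mul(-2035942, Rational(-1, 4068)) = Rational(1017971, 2034)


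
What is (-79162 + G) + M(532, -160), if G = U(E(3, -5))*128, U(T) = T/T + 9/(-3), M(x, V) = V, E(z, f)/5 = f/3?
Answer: -79578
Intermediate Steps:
E(z, f) = 5*f/3 (E(z, f) = 5*(f/3) = 5*f/3)
U(T) = -2 (U(T) = 1 + 9*(-⅓) = 1 - 3 = -2)
G = -256 (G = -2*128 = -256)
(-79162 + G) + M(532, -160) = (-79162 - 256) - 160 = -79418 - 160 = -79578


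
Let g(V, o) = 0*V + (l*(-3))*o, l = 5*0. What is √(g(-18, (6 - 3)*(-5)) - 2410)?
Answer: I*√2410 ≈ 49.092*I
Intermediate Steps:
l = 0
g(V, o) = 0 (g(V, o) = 0*V + (0*(-3))*o = 0 + 0*o = 0 + 0 = 0)
√(g(-18, (6 - 3)*(-5)) - 2410) = √(0 - 2410) = √(-2410) = I*√2410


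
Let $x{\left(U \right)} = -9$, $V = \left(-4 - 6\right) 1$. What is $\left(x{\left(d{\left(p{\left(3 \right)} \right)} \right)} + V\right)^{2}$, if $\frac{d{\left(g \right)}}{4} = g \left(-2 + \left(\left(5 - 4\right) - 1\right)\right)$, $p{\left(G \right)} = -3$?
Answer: $361$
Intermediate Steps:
$V = -10$ ($V = \left(-10\right) 1 = -10$)
$d{\left(g \right)} = - 8 g$ ($d{\left(g \right)} = 4 g \left(-2 + \left(\left(5 - 4\right) - 1\right)\right) = 4 g \left(-2 + \left(1 - 1\right)\right) = 4 g \left(-2 + 0\right) = 4 g \left(-2\right) = 4 \left(- 2 g\right) = - 8 g$)
$\left(x{\left(d{\left(p{\left(3 \right)} \right)} \right)} + V\right)^{2} = \left(-9 - 10\right)^{2} = \left(-19\right)^{2} = 361$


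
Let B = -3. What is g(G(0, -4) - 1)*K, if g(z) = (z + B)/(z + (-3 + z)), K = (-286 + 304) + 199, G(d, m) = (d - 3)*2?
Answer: 2170/17 ≈ 127.65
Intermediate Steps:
G(d, m) = -6 + 2*d (G(d, m) = (-3 + d)*2 = -6 + 2*d)
K = 217 (K = 18 + 199 = 217)
g(z) = (-3 + z)/(-3 + 2*z) (g(z) = (z - 3)/(z + (-3 + z)) = (-3 + z)/(-3 + 2*z))
g(G(0, -4) - 1)*K = ((-3 + ((-6 + 2*0) - 1))/(-3 + 2*((-6 + 2*0) - 1)))*217 = ((-3 + ((-6 + 0) - 1))/(-3 + 2*((-6 + 0) - 1)))*217 = ((-3 + (-6 - 1))/(-3 + 2*(-6 - 1)))*217 = ((-3 - 7)/(-3 + 2*(-7)))*217 = (-10/(-3 - 14))*217 = (-10/(-17))*217 = -1/17*(-10)*217 = (10/17)*217 = 2170/17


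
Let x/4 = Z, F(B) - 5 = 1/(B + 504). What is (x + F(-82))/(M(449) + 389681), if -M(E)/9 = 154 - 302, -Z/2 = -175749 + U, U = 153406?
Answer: 75432079/165007486 ≈ 0.45714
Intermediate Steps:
F(B) = 5 + 1/(504 + B) (F(B) = 5 + 1/(B + 504) = 5 + 1/(504 + B))
Z = 44686 (Z = -2*(-175749 + 153406) = -2*(-22343) = 44686)
x = 178744 (x = 4*44686 = 178744)
M(E) = 1332 (M(E) = -9*(154 - 302) = -9*(-148) = 1332)
(x + F(-82))/(M(449) + 389681) = (178744 + (2521 + 5*(-82))/(504 - 82))/(1332 + 389681) = (178744 + (2521 - 410)/422)/391013 = (178744 + (1/422)*2111)*(1/391013) = (178744 + 2111/422)*(1/391013) = (75432079/422)*(1/391013) = 75432079/165007486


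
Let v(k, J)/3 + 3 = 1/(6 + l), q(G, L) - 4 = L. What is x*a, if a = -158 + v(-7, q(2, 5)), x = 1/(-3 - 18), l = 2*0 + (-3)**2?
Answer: 278/35 ≈ 7.9429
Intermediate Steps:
q(G, L) = 4 + L
l = 9 (l = 0 + 9 = 9)
v(k, J) = -44/5 (v(k, J) = -9 + 3/(6 + 9) = -9 + 3/15 = -9 + 3*(1/15) = -9 + 1/5 = -44/5)
x = -1/21 (x = 1/(-21) = -1/21 ≈ -0.047619)
a = -834/5 (a = -158 - 44/5 = -834/5 ≈ -166.80)
x*a = -1/21*(-834/5) = 278/35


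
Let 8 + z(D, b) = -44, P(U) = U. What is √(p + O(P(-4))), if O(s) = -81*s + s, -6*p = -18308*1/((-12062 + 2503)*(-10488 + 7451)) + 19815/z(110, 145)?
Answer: √65006189503890075714/411707868 ≈ 19.583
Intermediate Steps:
z(D, b) = -52 (z(D, b) = -8 - 44 = -52)
p = 575243935661/9057573096 (p = -(-18308*1/((-12062 + 2503)*(-10488 + 7451)) + 19815/(-52))/6 = -(-18308/((-3037*(-9559))) + 19815*(-1/52))/6 = -(-18308/29030683 - 19815/52)/6 = -⅙*(-575243935661/1509595516) = 575243935661/9057573096 ≈ 63.510)
O(s) = -80*s
√(p + O(P(-4))) = √(575243935661/9057573096 - 80*(-4)) = √(575243935661/9057573096 + 320) = √(3473667326381/9057573096) = √65006189503890075714/411707868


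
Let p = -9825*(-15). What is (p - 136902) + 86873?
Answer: 97346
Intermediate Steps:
p = 147375
(p - 136902) + 86873 = (147375 - 136902) + 86873 = 10473 + 86873 = 97346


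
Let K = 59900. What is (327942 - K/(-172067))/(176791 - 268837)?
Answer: -28214028007/7919039541 ≈ -3.5628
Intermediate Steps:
(327942 - K/(-172067))/(176791 - 268837) = (327942 - 59900/(-172067))/(176791 - 268837) = (327942 - 59900*(-1)/172067)/(-92046) = (327942 - 1*(-59900/172067))*(-1/92046) = (327942 + 59900/172067)*(-1/92046) = (56428056014/172067)*(-1/92046) = -28214028007/7919039541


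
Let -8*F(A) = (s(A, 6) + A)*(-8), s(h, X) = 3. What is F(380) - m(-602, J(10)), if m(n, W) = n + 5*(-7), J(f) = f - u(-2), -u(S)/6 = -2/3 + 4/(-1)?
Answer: 1020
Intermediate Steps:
u(S) = 28 (u(S) = -6*(-2/3 + 4/(-1)) = -6*(-2*⅓ + 4*(-1)) = -6*(-⅔ - 4) = -6*(-14/3) = 28)
F(A) = 3 + A (F(A) = -(3 + A)*(-8)/8 = -(-24 - 8*A)/8 = 3 + A)
J(f) = -28 + f (J(f) = f - 1*28 = f - 28 = -28 + f)
m(n, W) = -35 + n (m(n, W) = n - 35 = -35 + n)
F(380) - m(-602, J(10)) = (3 + 380) - (-35 - 602) = 383 - 1*(-637) = 383 + 637 = 1020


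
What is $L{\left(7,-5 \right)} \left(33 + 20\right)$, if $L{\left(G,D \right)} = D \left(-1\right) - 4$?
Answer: $53$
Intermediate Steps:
$L{\left(G,D \right)} = -4 - D$ ($L{\left(G,D \right)} = - D - 4 = -4 - D$)
$L{\left(7,-5 \right)} \left(33 + 20\right) = \left(-4 - -5\right) \left(33 + 20\right) = \left(-4 + 5\right) 53 = 1 \cdot 53 = 53$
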